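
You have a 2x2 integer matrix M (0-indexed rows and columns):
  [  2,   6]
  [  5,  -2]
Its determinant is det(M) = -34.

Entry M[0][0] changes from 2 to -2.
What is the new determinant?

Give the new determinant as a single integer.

det is linear in row 0: changing M[0][0] by delta changes det by delta * cofactor(0,0).
Cofactor C_00 = (-1)^(0+0) * minor(0,0) = -2
Entry delta = -2 - 2 = -4
Det delta = -4 * -2 = 8
New det = -34 + 8 = -26

Answer: -26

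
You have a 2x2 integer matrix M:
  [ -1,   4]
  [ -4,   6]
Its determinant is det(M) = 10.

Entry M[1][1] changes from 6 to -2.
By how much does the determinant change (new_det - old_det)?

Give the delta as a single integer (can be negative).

Cofactor C_11 = -1
Entry delta = -2 - 6 = -8
Det delta = entry_delta * cofactor = -8 * -1 = 8

Answer: 8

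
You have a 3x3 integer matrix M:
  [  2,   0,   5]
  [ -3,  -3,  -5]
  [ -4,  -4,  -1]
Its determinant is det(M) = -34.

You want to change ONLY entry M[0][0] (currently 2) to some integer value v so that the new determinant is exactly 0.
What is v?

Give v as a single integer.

Answer: 0

Derivation:
det is linear in entry M[0][0]: det = old_det + (v - 2) * C_00
Cofactor C_00 = -17
Want det = 0: -34 + (v - 2) * -17 = 0
  (v - 2) = 34 / -17 = -2
  v = 2 + (-2) = 0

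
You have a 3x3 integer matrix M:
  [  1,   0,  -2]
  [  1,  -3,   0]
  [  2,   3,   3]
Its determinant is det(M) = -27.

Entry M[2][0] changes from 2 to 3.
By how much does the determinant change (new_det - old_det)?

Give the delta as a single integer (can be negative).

Answer: -6

Derivation:
Cofactor C_20 = -6
Entry delta = 3 - 2 = 1
Det delta = entry_delta * cofactor = 1 * -6 = -6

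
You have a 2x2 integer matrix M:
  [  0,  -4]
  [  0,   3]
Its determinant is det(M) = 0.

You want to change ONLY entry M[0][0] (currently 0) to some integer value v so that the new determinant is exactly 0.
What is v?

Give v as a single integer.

Answer: 0

Derivation:
det is linear in entry M[0][0]: det = old_det + (v - 0) * C_00
Cofactor C_00 = 3
Want det = 0: 0 + (v - 0) * 3 = 0
  (v - 0) = 0 / 3 = 0
  v = 0 + (0) = 0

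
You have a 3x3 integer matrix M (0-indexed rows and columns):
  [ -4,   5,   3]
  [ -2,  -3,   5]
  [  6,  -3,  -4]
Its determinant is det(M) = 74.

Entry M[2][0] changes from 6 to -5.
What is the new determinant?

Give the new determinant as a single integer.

det is linear in row 2: changing M[2][0] by delta changes det by delta * cofactor(2,0).
Cofactor C_20 = (-1)^(2+0) * minor(2,0) = 34
Entry delta = -5 - 6 = -11
Det delta = -11 * 34 = -374
New det = 74 + -374 = -300

Answer: -300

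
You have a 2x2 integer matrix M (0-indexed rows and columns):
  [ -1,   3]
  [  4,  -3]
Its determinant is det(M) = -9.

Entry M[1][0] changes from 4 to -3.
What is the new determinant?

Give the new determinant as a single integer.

Answer: 12

Derivation:
det is linear in row 1: changing M[1][0] by delta changes det by delta * cofactor(1,0).
Cofactor C_10 = (-1)^(1+0) * minor(1,0) = -3
Entry delta = -3 - 4 = -7
Det delta = -7 * -3 = 21
New det = -9 + 21 = 12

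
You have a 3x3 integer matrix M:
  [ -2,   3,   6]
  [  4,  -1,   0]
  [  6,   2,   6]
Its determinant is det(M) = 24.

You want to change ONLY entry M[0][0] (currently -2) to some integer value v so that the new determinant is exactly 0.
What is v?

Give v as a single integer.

det is linear in entry M[0][0]: det = old_det + (v - -2) * C_00
Cofactor C_00 = -6
Want det = 0: 24 + (v - -2) * -6 = 0
  (v - -2) = -24 / -6 = 4
  v = -2 + (4) = 2

Answer: 2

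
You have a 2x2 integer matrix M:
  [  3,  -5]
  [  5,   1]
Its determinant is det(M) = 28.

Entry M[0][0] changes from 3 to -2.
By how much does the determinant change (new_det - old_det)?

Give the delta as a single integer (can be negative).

Answer: -5

Derivation:
Cofactor C_00 = 1
Entry delta = -2 - 3 = -5
Det delta = entry_delta * cofactor = -5 * 1 = -5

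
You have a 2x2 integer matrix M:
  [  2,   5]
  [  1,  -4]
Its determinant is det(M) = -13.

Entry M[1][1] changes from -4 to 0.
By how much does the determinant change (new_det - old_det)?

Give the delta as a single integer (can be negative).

Cofactor C_11 = 2
Entry delta = 0 - -4 = 4
Det delta = entry_delta * cofactor = 4 * 2 = 8

Answer: 8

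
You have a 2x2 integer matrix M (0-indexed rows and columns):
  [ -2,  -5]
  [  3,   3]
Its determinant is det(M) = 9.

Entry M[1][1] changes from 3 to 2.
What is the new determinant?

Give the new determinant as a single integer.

det is linear in row 1: changing M[1][1] by delta changes det by delta * cofactor(1,1).
Cofactor C_11 = (-1)^(1+1) * minor(1,1) = -2
Entry delta = 2 - 3 = -1
Det delta = -1 * -2 = 2
New det = 9 + 2 = 11

Answer: 11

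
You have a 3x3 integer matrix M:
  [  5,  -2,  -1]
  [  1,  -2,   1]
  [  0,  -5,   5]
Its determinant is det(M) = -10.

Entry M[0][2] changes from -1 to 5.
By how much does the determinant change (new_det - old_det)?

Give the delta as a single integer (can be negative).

Cofactor C_02 = -5
Entry delta = 5 - -1 = 6
Det delta = entry_delta * cofactor = 6 * -5 = -30

Answer: -30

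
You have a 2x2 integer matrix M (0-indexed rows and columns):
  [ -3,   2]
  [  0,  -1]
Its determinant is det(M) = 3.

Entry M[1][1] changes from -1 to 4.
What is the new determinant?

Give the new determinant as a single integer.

Answer: -12

Derivation:
det is linear in row 1: changing M[1][1] by delta changes det by delta * cofactor(1,1).
Cofactor C_11 = (-1)^(1+1) * minor(1,1) = -3
Entry delta = 4 - -1 = 5
Det delta = 5 * -3 = -15
New det = 3 + -15 = -12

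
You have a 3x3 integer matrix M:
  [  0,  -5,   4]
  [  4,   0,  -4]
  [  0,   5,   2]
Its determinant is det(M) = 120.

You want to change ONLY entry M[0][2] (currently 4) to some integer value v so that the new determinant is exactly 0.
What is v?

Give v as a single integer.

Answer: -2

Derivation:
det is linear in entry M[0][2]: det = old_det + (v - 4) * C_02
Cofactor C_02 = 20
Want det = 0: 120 + (v - 4) * 20 = 0
  (v - 4) = -120 / 20 = -6
  v = 4 + (-6) = -2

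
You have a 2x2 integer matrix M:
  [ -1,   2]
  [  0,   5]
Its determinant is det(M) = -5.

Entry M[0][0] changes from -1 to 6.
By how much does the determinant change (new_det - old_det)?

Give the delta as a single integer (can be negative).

Answer: 35

Derivation:
Cofactor C_00 = 5
Entry delta = 6 - -1 = 7
Det delta = entry_delta * cofactor = 7 * 5 = 35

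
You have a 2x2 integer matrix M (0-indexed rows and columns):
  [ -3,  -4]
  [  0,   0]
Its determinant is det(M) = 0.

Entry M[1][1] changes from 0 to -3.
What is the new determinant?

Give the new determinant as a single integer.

det is linear in row 1: changing M[1][1] by delta changes det by delta * cofactor(1,1).
Cofactor C_11 = (-1)^(1+1) * minor(1,1) = -3
Entry delta = -3 - 0 = -3
Det delta = -3 * -3 = 9
New det = 0 + 9 = 9

Answer: 9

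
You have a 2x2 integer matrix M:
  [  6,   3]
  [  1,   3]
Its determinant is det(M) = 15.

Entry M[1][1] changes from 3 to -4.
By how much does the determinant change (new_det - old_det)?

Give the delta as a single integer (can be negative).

Cofactor C_11 = 6
Entry delta = -4 - 3 = -7
Det delta = entry_delta * cofactor = -7 * 6 = -42

Answer: -42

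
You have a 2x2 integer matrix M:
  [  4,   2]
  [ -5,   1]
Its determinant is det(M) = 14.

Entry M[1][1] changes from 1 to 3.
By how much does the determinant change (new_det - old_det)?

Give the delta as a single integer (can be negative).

Cofactor C_11 = 4
Entry delta = 3 - 1 = 2
Det delta = entry_delta * cofactor = 2 * 4 = 8

Answer: 8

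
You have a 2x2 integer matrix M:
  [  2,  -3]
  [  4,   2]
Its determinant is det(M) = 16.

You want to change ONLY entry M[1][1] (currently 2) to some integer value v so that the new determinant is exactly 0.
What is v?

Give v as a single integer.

Answer: -6

Derivation:
det is linear in entry M[1][1]: det = old_det + (v - 2) * C_11
Cofactor C_11 = 2
Want det = 0: 16 + (v - 2) * 2 = 0
  (v - 2) = -16 / 2 = -8
  v = 2 + (-8) = -6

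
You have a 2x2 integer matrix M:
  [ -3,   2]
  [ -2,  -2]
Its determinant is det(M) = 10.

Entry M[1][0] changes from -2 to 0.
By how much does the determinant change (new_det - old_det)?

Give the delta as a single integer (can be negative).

Answer: -4

Derivation:
Cofactor C_10 = -2
Entry delta = 0 - -2 = 2
Det delta = entry_delta * cofactor = 2 * -2 = -4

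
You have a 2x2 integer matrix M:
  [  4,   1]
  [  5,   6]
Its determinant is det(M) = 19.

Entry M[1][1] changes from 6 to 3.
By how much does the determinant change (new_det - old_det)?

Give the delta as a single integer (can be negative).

Cofactor C_11 = 4
Entry delta = 3 - 6 = -3
Det delta = entry_delta * cofactor = -3 * 4 = -12

Answer: -12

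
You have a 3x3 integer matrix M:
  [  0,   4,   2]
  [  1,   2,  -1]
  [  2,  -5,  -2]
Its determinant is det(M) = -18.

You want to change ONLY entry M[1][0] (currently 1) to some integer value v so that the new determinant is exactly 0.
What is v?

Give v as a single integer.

det is linear in entry M[1][0]: det = old_det + (v - 1) * C_10
Cofactor C_10 = -2
Want det = 0: -18 + (v - 1) * -2 = 0
  (v - 1) = 18 / -2 = -9
  v = 1 + (-9) = -8

Answer: -8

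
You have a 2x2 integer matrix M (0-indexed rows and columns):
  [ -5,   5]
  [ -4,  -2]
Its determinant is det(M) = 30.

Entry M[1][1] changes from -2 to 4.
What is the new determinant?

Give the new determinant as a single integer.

det is linear in row 1: changing M[1][1] by delta changes det by delta * cofactor(1,1).
Cofactor C_11 = (-1)^(1+1) * minor(1,1) = -5
Entry delta = 4 - -2 = 6
Det delta = 6 * -5 = -30
New det = 30 + -30 = 0

Answer: 0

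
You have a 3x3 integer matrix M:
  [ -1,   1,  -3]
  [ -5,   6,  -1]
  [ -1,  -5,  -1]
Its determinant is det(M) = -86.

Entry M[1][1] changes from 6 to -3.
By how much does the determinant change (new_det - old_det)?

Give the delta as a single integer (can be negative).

Cofactor C_11 = -2
Entry delta = -3 - 6 = -9
Det delta = entry_delta * cofactor = -9 * -2 = 18

Answer: 18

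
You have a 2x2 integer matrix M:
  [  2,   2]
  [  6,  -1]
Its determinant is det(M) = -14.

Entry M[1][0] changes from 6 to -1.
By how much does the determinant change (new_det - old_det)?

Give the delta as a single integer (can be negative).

Answer: 14

Derivation:
Cofactor C_10 = -2
Entry delta = -1 - 6 = -7
Det delta = entry_delta * cofactor = -7 * -2 = 14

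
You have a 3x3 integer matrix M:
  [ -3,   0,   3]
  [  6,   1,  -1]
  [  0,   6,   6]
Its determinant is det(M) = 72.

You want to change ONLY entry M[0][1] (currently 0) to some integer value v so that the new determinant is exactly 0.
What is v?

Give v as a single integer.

Answer: 2

Derivation:
det is linear in entry M[0][1]: det = old_det + (v - 0) * C_01
Cofactor C_01 = -36
Want det = 0: 72 + (v - 0) * -36 = 0
  (v - 0) = -72 / -36 = 2
  v = 0 + (2) = 2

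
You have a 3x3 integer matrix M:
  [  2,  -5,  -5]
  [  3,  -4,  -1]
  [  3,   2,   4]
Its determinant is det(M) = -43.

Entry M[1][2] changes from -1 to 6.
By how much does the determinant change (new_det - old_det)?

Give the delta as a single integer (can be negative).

Answer: -133

Derivation:
Cofactor C_12 = -19
Entry delta = 6 - -1 = 7
Det delta = entry_delta * cofactor = 7 * -19 = -133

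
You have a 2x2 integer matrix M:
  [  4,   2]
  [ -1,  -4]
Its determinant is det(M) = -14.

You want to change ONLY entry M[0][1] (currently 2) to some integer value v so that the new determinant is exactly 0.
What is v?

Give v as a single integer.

det is linear in entry M[0][1]: det = old_det + (v - 2) * C_01
Cofactor C_01 = 1
Want det = 0: -14 + (v - 2) * 1 = 0
  (v - 2) = 14 / 1 = 14
  v = 2 + (14) = 16

Answer: 16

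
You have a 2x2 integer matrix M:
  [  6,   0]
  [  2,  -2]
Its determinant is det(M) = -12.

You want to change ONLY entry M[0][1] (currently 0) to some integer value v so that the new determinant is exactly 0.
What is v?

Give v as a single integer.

Answer: -6

Derivation:
det is linear in entry M[0][1]: det = old_det + (v - 0) * C_01
Cofactor C_01 = -2
Want det = 0: -12 + (v - 0) * -2 = 0
  (v - 0) = 12 / -2 = -6
  v = 0 + (-6) = -6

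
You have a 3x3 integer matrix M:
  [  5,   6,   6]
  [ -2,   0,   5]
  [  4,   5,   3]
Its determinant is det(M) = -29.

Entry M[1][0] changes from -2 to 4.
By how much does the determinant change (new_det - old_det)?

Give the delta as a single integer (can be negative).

Cofactor C_10 = 12
Entry delta = 4 - -2 = 6
Det delta = entry_delta * cofactor = 6 * 12 = 72

Answer: 72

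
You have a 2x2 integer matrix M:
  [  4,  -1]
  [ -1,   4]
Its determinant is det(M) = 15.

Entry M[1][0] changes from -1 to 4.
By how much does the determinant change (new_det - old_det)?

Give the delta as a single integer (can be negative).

Cofactor C_10 = 1
Entry delta = 4 - -1 = 5
Det delta = entry_delta * cofactor = 5 * 1 = 5

Answer: 5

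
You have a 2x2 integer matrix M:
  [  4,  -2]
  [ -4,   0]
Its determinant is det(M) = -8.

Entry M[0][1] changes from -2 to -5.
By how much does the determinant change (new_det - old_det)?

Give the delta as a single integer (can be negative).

Cofactor C_01 = 4
Entry delta = -5 - -2 = -3
Det delta = entry_delta * cofactor = -3 * 4 = -12

Answer: -12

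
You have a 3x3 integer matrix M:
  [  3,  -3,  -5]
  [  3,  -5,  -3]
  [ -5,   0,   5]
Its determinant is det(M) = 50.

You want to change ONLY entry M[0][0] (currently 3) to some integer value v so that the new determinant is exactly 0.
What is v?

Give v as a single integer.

Answer: 5

Derivation:
det is linear in entry M[0][0]: det = old_det + (v - 3) * C_00
Cofactor C_00 = -25
Want det = 0: 50 + (v - 3) * -25 = 0
  (v - 3) = -50 / -25 = 2
  v = 3 + (2) = 5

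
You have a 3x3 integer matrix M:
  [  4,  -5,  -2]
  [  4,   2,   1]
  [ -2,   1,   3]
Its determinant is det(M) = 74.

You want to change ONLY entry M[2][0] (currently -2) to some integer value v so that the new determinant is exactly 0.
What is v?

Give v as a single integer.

Answer: 72

Derivation:
det is linear in entry M[2][0]: det = old_det + (v - -2) * C_20
Cofactor C_20 = -1
Want det = 0: 74 + (v - -2) * -1 = 0
  (v - -2) = -74 / -1 = 74
  v = -2 + (74) = 72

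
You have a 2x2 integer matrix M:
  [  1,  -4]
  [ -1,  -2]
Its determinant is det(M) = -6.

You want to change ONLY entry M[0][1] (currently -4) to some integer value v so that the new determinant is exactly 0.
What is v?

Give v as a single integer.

det is linear in entry M[0][1]: det = old_det + (v - -4) * C_01
Cofactor C_01 = 1
Want det = 0: -6 + (v - -4) * 1 = 0
  (v - -4) = 6 / 1 = 6
  v = -4 + (6) = 2

Answer: 2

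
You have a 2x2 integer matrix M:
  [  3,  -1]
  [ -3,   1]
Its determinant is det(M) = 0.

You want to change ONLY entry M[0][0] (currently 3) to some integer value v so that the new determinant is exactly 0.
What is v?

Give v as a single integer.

det is linear in entry M[0][0]: det = old_det + (v - 3) * C_00
Cofactor C_00 = 1
Want det = 0: 0 + (v - 3) * 1 = 0
  (v - 3) = 0 / 1 = 0
  v = 3 + (0) = 3

Answer: 3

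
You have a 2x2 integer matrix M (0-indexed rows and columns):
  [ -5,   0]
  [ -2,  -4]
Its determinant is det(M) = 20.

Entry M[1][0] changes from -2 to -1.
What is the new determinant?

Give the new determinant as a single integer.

Answer: 20

Derivation:
det is linear in row 1: changing M[1][0] by delta changes det by delta * cofactor(1,0).
Cofactor C_10 = (-1)^(1+0) * minor(1,0) = 0
Entry delta = -1 - -2 = 1
Det delta = 1 * 0 = 0
New det = 20 + 0 = 20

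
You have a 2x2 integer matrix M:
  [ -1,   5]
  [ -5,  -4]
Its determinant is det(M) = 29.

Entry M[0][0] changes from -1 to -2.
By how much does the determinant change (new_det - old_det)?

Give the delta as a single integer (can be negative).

Answer: 4

Derivation:
Cofactor C_00 = -4
Entry delta = -2 - -1 = -1
Det delta = entry_delta * cofactor = -1 * -4 = 4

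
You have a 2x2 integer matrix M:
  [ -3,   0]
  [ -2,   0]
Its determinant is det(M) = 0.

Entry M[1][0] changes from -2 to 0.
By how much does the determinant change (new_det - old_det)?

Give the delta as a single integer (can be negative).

Answer: 0

Derivation:
Cofactor C_10 = 0
Entry delta = 0 - -2 = 2
Det delta = entry_delta * cofactor = 2 * 0 = 0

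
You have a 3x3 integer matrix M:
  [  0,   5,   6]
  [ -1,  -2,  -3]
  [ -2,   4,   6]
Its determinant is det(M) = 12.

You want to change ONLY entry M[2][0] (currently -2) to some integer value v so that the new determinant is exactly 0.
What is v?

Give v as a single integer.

det is linear in entry M[2][0]: det = old_det + (v - -2) * C_20
Cofactor C_20 = -3
Want det = 0: 12 + (v - -2) * -3 = 0
  (v - -2) = -12 / -3 = 4
  v = -2 + (4) = 2

Answer: 2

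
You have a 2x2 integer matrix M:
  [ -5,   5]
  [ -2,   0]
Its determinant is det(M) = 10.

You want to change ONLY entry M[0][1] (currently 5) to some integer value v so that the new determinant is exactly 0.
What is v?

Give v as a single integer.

det is linear in entry M[0][1]: det = old_det + (v - 5) * C_01
Cofactor C_01 = 2
Want det = 0: 10 + (v - 5) * 2 = 0
  (v - 5) = -10 / 2 = -5
  v = 5 + (-5) = 0

Answer: 0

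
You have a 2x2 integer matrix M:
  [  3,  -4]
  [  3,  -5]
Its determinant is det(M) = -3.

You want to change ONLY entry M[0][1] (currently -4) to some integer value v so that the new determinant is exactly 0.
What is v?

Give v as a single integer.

det is linear in entry M[0][1]: det = old_det + (v - -4) * C_01
Cofactor C_01 = -3
Want det = 0: -3 + (v - -4) * -3 = 0
  (v - -4) = 3 / -3 = -1
  v = -4 + (-1) = -5

Answer: -5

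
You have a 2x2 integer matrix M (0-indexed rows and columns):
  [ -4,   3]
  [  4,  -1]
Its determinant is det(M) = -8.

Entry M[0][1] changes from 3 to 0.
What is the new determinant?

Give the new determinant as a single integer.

det is linear in row 0: changing M[0][1] by delta changes det by delta * cofactor(0,1).
Cofactor C_01 = (-1)^(0+1) * minor(0,1) = -4
Entry delta = 0 - 3 = -3
Det delta = -3 * -4 = 12
New det = -8 + 12 = 4

Answer: 4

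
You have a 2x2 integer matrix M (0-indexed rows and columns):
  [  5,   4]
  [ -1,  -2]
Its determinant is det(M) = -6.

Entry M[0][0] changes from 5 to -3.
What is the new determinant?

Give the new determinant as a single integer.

det is linear in row 0: changing M[0][0] by delta changes det by delta * cofactor(0,0).
Cofactor C_00 = (-1)^(0+0) * minor(0,0) = -2
Entry delta = -3 - 5 = -8
Det delta = -8 * -2 = 16
New det = -6 + 16 = 10

Answer: 10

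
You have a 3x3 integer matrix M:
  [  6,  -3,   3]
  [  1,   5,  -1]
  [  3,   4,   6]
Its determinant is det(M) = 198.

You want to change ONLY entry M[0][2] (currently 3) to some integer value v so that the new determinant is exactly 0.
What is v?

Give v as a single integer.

Answer: 21

Derivation:
det is linear in entry M[0][2]: det = old_det + (v - 3) * C_02
Cofactor C_02 = -11
Want det = 0: 198 + (v - 3) * -11 = 0
  (v - 3) = -198 / -11 = 18
  v = 3 + (18) = 21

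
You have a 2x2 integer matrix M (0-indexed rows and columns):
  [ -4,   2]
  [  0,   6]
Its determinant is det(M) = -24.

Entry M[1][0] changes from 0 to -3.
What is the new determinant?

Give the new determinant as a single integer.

Answer: -18

Derivation:
det is linear in row 1: changing M[1][0] by delta changes det by delta * cofactor(1,0).
Cofactor C_10 = (-1)^(1+0) * minor(1,0) = -2
Entry delta = -3 - 0 = -3
Det delta = -3 * -2 = 6
New det = -24 + 6 = -18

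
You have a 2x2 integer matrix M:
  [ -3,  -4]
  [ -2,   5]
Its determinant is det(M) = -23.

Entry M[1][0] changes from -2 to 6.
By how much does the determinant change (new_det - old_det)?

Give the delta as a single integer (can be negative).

Cofactor C_10 = 4
Entry delta = 6 - -2 = 8
Det delta = entry_delta * cofactor = 8 * 4 = 32

Answer: 32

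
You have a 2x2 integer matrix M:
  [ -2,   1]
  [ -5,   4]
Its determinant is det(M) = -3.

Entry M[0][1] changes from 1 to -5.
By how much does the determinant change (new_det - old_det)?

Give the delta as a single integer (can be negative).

Cofactor C_01 = 5
Entry delta = -5 - 1 = -6
Det delta = entry_delta * cofactor = -6 * 5 = -30

Answer: -30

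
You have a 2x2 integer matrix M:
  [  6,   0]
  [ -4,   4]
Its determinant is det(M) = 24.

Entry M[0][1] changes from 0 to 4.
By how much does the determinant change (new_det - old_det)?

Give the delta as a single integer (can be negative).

Cofactor C_01 = 4
Entry delta = 4 - 0 = 4
Det delta = entry_delta * cofactor = 4 * 4 = 16

Answer: 16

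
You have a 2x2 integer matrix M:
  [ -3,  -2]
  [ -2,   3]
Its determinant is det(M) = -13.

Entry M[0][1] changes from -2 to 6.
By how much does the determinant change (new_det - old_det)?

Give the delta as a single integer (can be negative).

Answer: 16

Derivation:
Cofactor C_01 = 2
Entry delta = 6 - -2 = 8
Det delta = entry_delta * cofactor = 8 * 2 = 16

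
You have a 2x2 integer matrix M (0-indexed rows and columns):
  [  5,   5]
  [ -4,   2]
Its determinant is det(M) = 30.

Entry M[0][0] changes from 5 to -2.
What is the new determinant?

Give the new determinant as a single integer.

det is linear in row 0: changing M[0][0] by delta changes det by delta * cofactor(0,0).
Cofactor C_00 = (-1)^(0+0) * minor(0,0) = 2
Entry delta = -2 - 5 = -7
Det delta = -7 * 2 = -14
New det = 30 + -14 = 16

Answer: 16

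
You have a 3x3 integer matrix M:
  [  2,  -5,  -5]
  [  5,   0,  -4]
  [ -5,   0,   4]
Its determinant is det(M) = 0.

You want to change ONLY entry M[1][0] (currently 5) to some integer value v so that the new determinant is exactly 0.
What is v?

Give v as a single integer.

det is linear in entry M[1][0]: det = old_det + (v - 5) * C_10
Cofactor C_10 = 20
Want det = 0: 0 + (v - 5) * 20 = 0
  (v - 5) = 0 / 20 = 0
  v = 5 + (0) = 5

Answer: 5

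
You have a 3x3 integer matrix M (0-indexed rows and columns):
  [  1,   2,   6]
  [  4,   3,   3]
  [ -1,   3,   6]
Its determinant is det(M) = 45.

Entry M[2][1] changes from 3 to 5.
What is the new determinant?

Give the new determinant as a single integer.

det is linear in row 2: changing M[2][1] by delta changes det by delta * cofactor(2,1).
Cofactor C_21 = (-1)^(2+1) * minor(2,1) = 21
Entry delta = 5 - 3 = 2
Det delta = 2 * 21 = 42
New det = 45 + 42 = 87

Answer: 87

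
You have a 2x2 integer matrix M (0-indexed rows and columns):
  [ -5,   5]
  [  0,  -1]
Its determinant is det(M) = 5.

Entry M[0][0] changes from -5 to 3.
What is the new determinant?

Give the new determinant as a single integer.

Answer: -3

Derivation:
det is linear in row 0: changing M[0][0] by delta changes det by delta * cofactor(0,0).
Cofactor C_00 = (-1)^(0+0) * minor(0,0) = -1
Entry delta = 3 - -5 = 8
Det delta = 8 * -1 = -8
New det = 5 + -8 = -3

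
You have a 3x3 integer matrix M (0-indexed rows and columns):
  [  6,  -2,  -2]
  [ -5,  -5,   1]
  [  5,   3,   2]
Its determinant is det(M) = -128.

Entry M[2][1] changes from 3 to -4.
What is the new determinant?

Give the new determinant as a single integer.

det is linear in row 2: changing M[2][1] by delta changes det by delta * cofactor(2,1).
Cofactor C_21 = (-1)^(2+1) * minor(2,1) = 4
Entry delta = -4 - 3 = -7
Det delta = -7 * 4 = -28
New det = -128 + -28 = -156

Answer: -156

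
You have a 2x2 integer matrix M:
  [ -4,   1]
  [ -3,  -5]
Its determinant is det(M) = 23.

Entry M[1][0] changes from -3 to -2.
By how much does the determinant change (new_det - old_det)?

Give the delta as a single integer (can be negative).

Answer: -1

Derivation:
Cofactor C_10 = -1
Entry delta = -2 - -3 = 1
Det delta = entry_delta * cofactor = 1 * -1 = -1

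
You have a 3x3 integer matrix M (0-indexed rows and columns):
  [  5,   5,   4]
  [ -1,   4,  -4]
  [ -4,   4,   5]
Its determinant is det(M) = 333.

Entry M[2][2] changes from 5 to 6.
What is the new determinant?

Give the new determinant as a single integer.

det is linear in row 2: changing M[2][2] by delta changes det by delta * cofactor(2,2).
Cofactor C_22 = (-1)^(2+2) * minor(2,2) = 25
Entry delta = 6 - 5 = 1
Det delta = 1 * 25 = 25
New det = 333 + 25 = 358

Answer: 358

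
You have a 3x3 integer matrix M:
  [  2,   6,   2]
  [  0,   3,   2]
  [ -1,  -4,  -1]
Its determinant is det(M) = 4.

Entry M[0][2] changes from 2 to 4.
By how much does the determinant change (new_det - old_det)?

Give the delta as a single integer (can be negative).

Answer: 6

Derivation:
Cofactor C_02 = 3
Entry delta = 4 - 2 = 2
Det delta = entry_delta * cofactor = 2 * 3 = 6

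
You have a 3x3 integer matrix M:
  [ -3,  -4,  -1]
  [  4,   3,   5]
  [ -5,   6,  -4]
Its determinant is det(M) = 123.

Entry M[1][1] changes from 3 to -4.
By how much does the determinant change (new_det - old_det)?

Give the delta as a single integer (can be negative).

Cofactor C_11 = 7
Entry delta = -4 - 3 = -7
Det delta = entry_delta * cofactor = -7 * 7 = -49

Answer: -49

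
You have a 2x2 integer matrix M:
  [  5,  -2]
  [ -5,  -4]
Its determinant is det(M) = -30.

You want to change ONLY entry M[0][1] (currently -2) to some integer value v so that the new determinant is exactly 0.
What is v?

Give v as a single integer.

Answer: 4

Derivation:
det is linear in entry M[0][1]: det = old_det + (v - -2) * C_01
Cofactor C_01 = 5
Want det = 0: -30 + (v - -2) * 5 = 0
  (v - -2) = 30 / 5 = 6
  v = -2 + (6) = 4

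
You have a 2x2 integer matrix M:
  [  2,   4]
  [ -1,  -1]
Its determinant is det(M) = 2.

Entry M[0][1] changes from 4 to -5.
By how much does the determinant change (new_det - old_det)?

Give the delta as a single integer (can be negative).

Answer: -9

Derivation:
Cofactor C_01 = 1
Entry delta = -5 - 4 = -9
Det delta = entry_delta * cofactor = -9 * 1 = -9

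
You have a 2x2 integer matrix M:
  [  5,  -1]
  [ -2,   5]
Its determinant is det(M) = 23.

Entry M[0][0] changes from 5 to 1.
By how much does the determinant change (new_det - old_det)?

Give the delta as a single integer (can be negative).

Cofactor C_00 = 5
Entry delta = 1 - 5 = -4
Det delta = entry_delta * cofactor = -4 * 5 = -20

Answer: -20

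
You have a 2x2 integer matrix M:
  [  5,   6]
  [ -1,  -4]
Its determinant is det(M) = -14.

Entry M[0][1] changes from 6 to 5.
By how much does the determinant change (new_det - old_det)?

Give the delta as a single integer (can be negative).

Answer: -1

Derivation:
Cofactor C_01 = 1
Entry delta = 5 - 6 = -1
Det delta = entry_delta * cofactor = -1 * 1 = -1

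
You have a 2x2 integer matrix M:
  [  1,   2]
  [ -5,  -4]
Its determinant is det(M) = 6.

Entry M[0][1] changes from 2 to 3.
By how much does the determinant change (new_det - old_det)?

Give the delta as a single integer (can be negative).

Cofactor C_01 = 5
Entry delta = 3 - 2 = 1
Det delta = entry_delta * cofactor = 1 * 5 = 5

Answer: 5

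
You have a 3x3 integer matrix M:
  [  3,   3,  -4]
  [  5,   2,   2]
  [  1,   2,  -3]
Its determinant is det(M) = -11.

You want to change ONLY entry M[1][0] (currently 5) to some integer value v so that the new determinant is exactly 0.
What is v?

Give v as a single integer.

det is linear in entry M[1][0]: det = old_det + (v - 5) * C_10
Cofactor C_10 = 1
Want det = 0: -11 + (v - 5) * 1 = 0
  (v - 5) = 11 / 1 = 11
  v = 5 + (11) = 16

Answer: 16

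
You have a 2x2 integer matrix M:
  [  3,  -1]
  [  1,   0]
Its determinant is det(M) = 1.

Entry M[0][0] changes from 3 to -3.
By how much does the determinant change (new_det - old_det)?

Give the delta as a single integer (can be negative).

Cofactor C_00 = 0
Entry delta = -3 - 3 = -6
Det delta = entry_delta * cofactor = -6 * 0 = 0

Answer: 0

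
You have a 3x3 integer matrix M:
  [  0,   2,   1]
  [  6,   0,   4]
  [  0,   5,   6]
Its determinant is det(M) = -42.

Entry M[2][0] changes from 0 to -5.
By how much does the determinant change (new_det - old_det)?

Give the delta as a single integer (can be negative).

Answer: -40

Derivation:
Cofactor C_20 = 8
Entry delta = -5 - 0 = -5
Det delta = entry_delta * cofactor = -5 * 8 = -40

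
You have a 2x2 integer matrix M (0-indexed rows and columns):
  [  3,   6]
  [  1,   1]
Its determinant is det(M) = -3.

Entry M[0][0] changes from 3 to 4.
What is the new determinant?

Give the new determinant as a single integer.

det is linear in row 0: changing M[0][0] by delta changes det by delta * cofactor(0,0).
Cofactor C_00 = (-1)^(0+0) * minor(0,0) = 1
Entry delta = 4 - 3 = 1
Det delta = 1 * 1 = 1
New det = -3 + 1 = -2

Answer: -2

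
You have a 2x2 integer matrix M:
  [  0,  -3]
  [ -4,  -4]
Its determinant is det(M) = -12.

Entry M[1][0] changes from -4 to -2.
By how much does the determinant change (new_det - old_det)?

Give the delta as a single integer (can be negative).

Answer: 6

Derivation:
Cofactor C_10 = 3
Entry delta = -2 - -4 = 2
Det delta = entry_delta * cofactor = 2 * 3 = 6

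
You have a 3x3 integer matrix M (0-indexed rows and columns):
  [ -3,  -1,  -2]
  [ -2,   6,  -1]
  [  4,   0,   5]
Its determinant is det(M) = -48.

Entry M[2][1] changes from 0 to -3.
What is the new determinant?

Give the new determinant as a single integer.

det is linear in row 2: changing M[2][1] by delta changes det by delta * cofactor(2,1).
Cofactor C_21 = (-1)^(2+1) * minor(2,1) = 1
Entry delta = -3 - 0 = -3
Det delta = -3 * 1 = -3
New det = -48 + -3 = -51

Answer: -51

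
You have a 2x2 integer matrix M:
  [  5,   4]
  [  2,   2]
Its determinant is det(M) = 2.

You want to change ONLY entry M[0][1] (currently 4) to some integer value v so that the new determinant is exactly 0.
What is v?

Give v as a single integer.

Answer: 5

Derivation:
det is linear in entry M[0][1]: det = old_det + (v - 4) * C_01
Cofactor C_01 = -2
Want det = 0: 2 + (v - 4) * -2 = 0
  (v - 4) = -2 / -2 = 1
  v = 4 + (1) = 5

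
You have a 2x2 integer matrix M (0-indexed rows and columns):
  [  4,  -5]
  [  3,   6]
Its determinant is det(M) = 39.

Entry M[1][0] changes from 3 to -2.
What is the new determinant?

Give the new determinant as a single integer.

Answer: 14

Derivation:
det is linear in row 1: changing M[1][0] by delta changes det by delta * cofactor(1,0).
Cofactor C_10 = (-1)^(1+0) * minor(1,0) = 5
Entry delta = -2 - 3 = -5
Det delta = -5 * 5 = -25
New det = 39 + -25 = 14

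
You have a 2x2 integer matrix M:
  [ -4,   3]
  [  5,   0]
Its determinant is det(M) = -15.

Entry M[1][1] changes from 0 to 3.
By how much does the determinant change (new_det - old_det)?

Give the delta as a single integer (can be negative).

Answer: -12

Derivation:
Cofactor C_11 = -4
Entry delta = 3 - 0 = 3
Det delta = entry_delta * cofactor = 3 * -4 = -12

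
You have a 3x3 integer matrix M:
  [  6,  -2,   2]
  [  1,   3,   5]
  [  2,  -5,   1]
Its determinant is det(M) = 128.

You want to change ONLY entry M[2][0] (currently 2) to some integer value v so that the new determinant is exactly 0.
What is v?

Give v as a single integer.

Answer: 10

Derivation:
det is linear in entry M[2][0]: det = old_det + (v - 2) * C_20
Cofactor C_20 = -16
Want det = 0: 128 + (v - 2) * -16 = 0
  (v - 2) = -128 / -16 = 8
  v = 2 + (8) = 10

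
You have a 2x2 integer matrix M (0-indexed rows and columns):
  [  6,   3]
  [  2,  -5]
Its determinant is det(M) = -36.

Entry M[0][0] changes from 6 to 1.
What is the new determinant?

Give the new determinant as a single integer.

det is linear in row 0: changing M[0][0] by delta changes det by delta * cofactor(0,0).
Cofactor C_00 = (-1)^(0+0) * minor(0,0) = -5
Entry delta = 1 - 6 = -5
Det delta = -5 * -5 = 25
New det = -36 + 25 = -11

Answer: -11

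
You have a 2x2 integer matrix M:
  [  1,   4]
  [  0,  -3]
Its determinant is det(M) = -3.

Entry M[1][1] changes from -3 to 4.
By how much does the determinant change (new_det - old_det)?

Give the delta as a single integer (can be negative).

Cofactor C_11 = 1
Entry delta = 4 - -3 = 7
Det delta = entry_delta * cofactor = 7 * 1 = 7

Answer: 7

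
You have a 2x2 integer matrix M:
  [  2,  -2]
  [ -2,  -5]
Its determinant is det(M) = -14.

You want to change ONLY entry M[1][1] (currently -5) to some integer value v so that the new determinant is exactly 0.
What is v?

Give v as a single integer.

det is linear in entry M[1][1]: det = old_det + (v - -5) * C_11
Cofactor C_11 = 2
Want det = 0: -14 + (v - -5) * 2 = 0
  (v - -5) = 14 / 2 = 7
  v = -5 + (7) = 2

Answer: 2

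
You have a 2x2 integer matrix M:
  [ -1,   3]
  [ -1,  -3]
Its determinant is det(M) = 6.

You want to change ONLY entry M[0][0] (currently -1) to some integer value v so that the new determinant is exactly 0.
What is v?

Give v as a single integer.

Answer: 1

Derivation:
det is linear in entry M[0][0]: det = old_det + (v - -1) * C_00
Cofactor C_00 = -3
Want det = 0: 6 + (v - -1) * -3 = 0
  (v - -1) = -6 / -3 = 2
  v = -1 + (2) = 1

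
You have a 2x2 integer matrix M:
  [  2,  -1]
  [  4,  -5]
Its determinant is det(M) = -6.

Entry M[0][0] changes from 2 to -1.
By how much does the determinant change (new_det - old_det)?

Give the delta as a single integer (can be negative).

Cofactor C_00 = -5
Entry delta = -1 - 2 = -3
Det delta = entry_delta * cofactor = -3 * -5 = 15

Answer: 15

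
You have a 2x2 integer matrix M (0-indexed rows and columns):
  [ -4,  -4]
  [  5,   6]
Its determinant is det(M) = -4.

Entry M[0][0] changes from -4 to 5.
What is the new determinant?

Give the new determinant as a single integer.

det is linear in row 0: changing M[0][0] by delta changes det by delta * cofactor(0,0).
Cofactor C_00 = (-1)^(0+0) * minor(0,0) = 6
Entry delta = 5 - -4 = 9
Det delta = 9 * 6 = 54
New det = -4 + 54 = 50

Answer: 50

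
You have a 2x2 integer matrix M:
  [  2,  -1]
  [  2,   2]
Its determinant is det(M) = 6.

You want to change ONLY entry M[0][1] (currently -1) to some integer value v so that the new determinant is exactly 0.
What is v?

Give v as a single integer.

Answer: 2

Derivation:
det is linear in entry M[0][1]: det = old_det + (v - -1) * C_01
Cofactor C_01 = -2
Want det = 0: 6 + (v - -1) * -2 = 0
  (v - -1) = -6 / -2 = 3
  v = -1 + (3) = 2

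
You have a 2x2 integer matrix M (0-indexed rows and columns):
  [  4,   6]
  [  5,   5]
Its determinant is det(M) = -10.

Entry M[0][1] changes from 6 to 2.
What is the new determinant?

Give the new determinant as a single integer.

Answer: 10

Derivation:
det is linear in row 0: changing M[0][1] by delta changes det by delta * cofactor(0,1).
Cofactor C_01 = (-1)^(0+1) * minor(0,1) = -5
Entry delta = 2 - 6 = -4
Det delta = -4 * -5 = 20
New det = -10 + 20 = 10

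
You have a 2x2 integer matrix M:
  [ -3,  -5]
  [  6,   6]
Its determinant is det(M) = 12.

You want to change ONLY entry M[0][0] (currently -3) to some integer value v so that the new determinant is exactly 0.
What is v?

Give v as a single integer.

Answer: -5

Derivation:
det is linear in entry M[0][0]: det = old_det + (v - -3) * C_00
Cofactor C_00 = 6
Want det = 0: 12 + (v - -3) * 6 = 0
  (v - -3) = -12 / 6 = -2
  v = -3 + (-2) = -5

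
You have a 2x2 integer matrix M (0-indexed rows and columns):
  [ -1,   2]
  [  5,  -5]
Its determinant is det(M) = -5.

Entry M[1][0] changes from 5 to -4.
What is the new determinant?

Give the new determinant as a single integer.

det is linear in row 1: changing M[1][0] by delta changes det by delta * cofactor(1,0).
Cofactor C_10 = (-1)^(1+0) * minor(1,0) = -2
Entry delta = -4 - 5 = -9
Det delta = -9 * -2 = 18
New det = -5 + 18 = 13

Answer: 13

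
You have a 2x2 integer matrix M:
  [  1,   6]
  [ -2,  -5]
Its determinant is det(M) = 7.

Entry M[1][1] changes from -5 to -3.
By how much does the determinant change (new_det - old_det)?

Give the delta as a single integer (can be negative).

Cofactor C_11 = 1
Entry delta = -3 - -5 = 2
Det delta = entry_delta * cofactor = 2 * 1 = 2

Answer: 2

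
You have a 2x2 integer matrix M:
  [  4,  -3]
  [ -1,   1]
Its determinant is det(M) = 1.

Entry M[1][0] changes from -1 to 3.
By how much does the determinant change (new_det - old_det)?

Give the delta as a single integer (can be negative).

Cofactor C_10 = 3
Entry delta = 3 - -1 = 4
Det delta = entry_delta * cofactor = 4 * 3 = 12

Answer: 12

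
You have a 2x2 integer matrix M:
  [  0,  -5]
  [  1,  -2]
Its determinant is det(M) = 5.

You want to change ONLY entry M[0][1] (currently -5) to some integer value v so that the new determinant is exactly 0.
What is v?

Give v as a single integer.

det is linear in entry M[0][1]: det = old_det + (v - -5) * C_01
Cofactor C_01 = -1
Want det = 0: 5 + (v - -5) * -1 = 0
  (v - -5) = -5 / -1 = 5
  v = -5 + (5) = 0

Answer: 0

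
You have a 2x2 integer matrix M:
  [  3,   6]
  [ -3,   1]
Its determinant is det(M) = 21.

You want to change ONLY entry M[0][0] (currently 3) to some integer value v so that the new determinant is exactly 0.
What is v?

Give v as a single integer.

Answer: -18

Derivation:
det is linear in entry M[0][0]: det = old_det + (v - 3) * C_00
Cofactor C_00 = 1
Want det = 0: 21 + (v - 3) * 1 = 0
  (v - 3) = -21 / 1 = -21
  v = 3 + (-21) = -18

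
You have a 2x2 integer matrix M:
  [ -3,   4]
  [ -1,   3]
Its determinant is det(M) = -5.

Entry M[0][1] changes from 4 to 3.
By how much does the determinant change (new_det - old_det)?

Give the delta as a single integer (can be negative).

Answer: -1

Derivation:
Cofactor C_01 = 1
Entry delta = 3 - 4 = -1
Det delta = entry_delta * cofactor = -1 * 1 = -1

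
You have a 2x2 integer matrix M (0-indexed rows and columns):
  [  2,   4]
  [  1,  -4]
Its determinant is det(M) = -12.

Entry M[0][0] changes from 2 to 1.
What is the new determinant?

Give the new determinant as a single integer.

det is linear in row 0: changing M[0][0] by delta changes det by delta * cofactor(0,0).
Cofactor C_00 = (-1)^(0+0) * minor(0,0) = -4
Entry delta = 1 - 2 = -1
Det delta = -1 * -4 = 4
New det = -12 + 4 = -8

Answer: -8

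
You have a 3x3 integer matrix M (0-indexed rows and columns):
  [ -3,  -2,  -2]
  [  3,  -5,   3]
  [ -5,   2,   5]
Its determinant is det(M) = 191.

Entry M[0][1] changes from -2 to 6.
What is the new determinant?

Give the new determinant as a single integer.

Answer: -49

Derivation:
det is linear in row 0: changing M[0][1] by delta changes det by delta * cofactor(0,1).
Cofactor C_01 = (-1)^(0+1) * minor(0,1) = -30
Entry delta = 6 - -2 = 8
Det delta = 8 * -30 = -240
New det = 191 + -240 = -49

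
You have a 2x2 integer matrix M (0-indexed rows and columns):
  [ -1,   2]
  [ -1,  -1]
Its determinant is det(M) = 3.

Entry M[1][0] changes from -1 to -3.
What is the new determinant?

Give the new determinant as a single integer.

det is linear in row 1: changing M[1][0] by delta changes det by delta * cofactor(1,0).
Cofactor C_10 = (-1)^(1+0) * minor(1,0) = -2
Entry delta = -3 - -1 = -2
Det delta = -2 * -2 = 4
New det = 3 + 4 = 7

Answer: 7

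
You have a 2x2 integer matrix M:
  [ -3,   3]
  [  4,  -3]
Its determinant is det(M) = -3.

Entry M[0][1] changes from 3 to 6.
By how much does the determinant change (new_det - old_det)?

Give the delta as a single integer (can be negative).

Cofactor C_01 = -4
Entry delta = 6 - 3 = 3
Det delta = entry_delta * cofactor = 3 * -4 = -12

Answer: -12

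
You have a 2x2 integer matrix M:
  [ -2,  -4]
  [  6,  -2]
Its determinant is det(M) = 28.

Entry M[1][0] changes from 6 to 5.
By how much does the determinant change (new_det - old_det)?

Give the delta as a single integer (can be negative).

Answer: -4

Derivation:
Cofactor C_10 = 4
Entry delta = 5 - 6 = -1
Det delta = entry_delta * cofactor = -1 * 4 = -4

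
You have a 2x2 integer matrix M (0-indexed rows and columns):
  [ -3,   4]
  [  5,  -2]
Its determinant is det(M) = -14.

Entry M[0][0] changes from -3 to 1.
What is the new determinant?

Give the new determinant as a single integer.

det is linear in row 0: changing M[0][0] by delta changes det by delta * cofactor(0,0).
Cofactor C_00 = (-1)^(0+0) * minor(0,0) = -2
Entry delta = 1 - -3 = 4
Det delta = 4 * -2 = -8
New det = -14 + -8 = -22

Answer: -22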